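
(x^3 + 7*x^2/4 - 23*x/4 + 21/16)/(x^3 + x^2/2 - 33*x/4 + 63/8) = (4*x - 1)/(2*(2*x - 3))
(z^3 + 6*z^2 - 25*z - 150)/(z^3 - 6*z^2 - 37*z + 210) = (z + 5)/(z - 7)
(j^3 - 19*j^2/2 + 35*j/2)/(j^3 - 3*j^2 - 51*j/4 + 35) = 2*j*(j - 7)/(2*j^2 - j - 28)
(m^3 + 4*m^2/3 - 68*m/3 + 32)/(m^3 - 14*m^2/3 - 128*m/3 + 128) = (m - 2)/(m - 8)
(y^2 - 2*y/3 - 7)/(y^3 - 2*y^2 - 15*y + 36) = (y + 7/3)/(y^2 + y - 12)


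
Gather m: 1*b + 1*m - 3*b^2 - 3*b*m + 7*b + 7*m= -3*b^2 + 8*b + m*(8 - 3*b)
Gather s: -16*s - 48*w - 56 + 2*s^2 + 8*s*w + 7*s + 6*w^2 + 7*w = 2*s^2 + s*(8*w - 9) + 6*w^2 - 41*w - 56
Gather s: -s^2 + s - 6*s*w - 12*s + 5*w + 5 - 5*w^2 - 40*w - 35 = -s^2 + s*(-6*w - 11) - 5*w^2 - 35*w - 30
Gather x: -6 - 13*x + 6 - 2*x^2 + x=-2*x^2 - 12*x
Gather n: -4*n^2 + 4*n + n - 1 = -4*n^2 + 5*n - 1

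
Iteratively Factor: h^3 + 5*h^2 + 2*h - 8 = (h - 1)*(h^2 + 6*h + 8) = (h - 1)*(h + 4)*(h + 2)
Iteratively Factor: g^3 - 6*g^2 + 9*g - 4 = (g - 4)*(g^2 - 2*g + 1) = (g - 4)*(g - 1)*(g - 1)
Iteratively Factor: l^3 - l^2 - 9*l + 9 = (l - 3)*(l^2 + 2*l - 3) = (l - 3)*(l + 3)*(l - 1)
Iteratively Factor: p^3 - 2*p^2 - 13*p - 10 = (p + 1)*(p^2 - 3*p - 10) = (p + 1)*(p + 2)*(p - 5)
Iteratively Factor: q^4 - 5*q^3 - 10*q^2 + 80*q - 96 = (q - 2)*(q^3 - 3*q^2 - 16*q + 48) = (q - 4)*(q - 2)*(q^2 + q - 12) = (q - 4)*(q - 3)*(q - 2)*(q + 4)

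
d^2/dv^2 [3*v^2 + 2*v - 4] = 6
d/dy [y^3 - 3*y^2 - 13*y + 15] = 3*y^2 - 6*y - 13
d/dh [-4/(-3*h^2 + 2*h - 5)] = 8*(1 - 3*h)/(3*h^2 - 2*h + 5)^2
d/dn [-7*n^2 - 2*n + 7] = -14*n - 2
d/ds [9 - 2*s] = -2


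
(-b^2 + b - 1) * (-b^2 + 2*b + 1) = b^4 - 3*b^3 + 2*b^2 - b - 1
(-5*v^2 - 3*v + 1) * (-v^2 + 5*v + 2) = 5*v^4 - 22*v^3 - 26*v^2 - v + 2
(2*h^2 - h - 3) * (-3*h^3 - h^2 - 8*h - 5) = -6*h^5 + h^4 - 6*h^3 + h^2 + 29*h + 15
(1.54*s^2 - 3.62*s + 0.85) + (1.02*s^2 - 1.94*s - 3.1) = 2.56*s^2 - 5.56*s - 2.25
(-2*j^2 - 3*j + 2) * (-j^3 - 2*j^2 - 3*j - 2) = 2*j^5 + 7*j^4 + 10*j^3 + 9*j^2 - 4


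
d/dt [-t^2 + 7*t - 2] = 7 - 2*t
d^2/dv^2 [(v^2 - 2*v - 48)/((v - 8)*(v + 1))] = 10/(v^3 + 3*v^2 + 3*v + 1)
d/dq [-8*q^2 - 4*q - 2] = -16*q - 4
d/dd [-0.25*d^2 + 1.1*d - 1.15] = 1.1 - 0.5*d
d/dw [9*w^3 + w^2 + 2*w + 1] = 27*w^2 + 2*w + 2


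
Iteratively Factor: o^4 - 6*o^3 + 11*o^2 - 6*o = (o - 3)*(o^3 - 3*o^2 + 2*o) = o*(o - 3)*(o^2 - 3*o + 2) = o*(o - 3)*(o - 2)*(o - 1)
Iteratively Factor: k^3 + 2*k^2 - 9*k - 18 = (k + 3)*(k^2 - k - 6) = (k + 2)*(k + 3)*(k - 3)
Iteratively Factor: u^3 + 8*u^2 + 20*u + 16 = (u + 2)*(u^2 + 6*u + 8) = (u + 2)^2*(u + 4)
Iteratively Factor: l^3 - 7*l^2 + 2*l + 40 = (l - 4)*(l^2 - 3*l - 10) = (l - 4)*(l + 2)*(l - 5)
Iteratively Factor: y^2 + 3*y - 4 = (y + 4)*(y - 1)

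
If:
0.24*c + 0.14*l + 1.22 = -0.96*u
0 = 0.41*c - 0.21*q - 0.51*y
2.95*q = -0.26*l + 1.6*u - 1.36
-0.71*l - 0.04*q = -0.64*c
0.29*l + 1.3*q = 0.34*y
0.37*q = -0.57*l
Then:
No Solution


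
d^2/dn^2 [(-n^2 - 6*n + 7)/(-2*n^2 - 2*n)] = (5*n^3 - 21*n^2 - 21*n - 7)/(n^3*(n^3 + 3*n^2 + 3*n + 1))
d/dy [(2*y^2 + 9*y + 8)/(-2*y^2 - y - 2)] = 2*(8*y^2 + 12*y - 5)/(4*y^4 + 4*y^3 + 9*y^2 + 4*y + 4)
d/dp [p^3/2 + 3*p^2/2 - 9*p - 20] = 3*p^2/2 + 3*p - 9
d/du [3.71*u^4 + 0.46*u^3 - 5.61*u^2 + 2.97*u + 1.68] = 14.84*u^3 + 1.38*u^2 - 11.22*u + 2.97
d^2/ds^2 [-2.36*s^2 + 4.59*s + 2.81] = -4.72000000000000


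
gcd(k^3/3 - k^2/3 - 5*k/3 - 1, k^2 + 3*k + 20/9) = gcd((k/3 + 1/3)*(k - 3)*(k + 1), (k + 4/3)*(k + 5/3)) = 1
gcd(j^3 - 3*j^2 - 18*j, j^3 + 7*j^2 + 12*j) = j^2 + 3*j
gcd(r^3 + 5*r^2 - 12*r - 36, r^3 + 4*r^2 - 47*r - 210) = r + 6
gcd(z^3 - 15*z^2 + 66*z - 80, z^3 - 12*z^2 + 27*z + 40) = z^2 - 13*z + 40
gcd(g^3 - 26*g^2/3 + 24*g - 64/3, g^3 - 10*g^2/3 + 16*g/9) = g - 8/3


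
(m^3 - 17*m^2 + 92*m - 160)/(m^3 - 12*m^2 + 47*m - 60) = (m - 8)/(m - 3)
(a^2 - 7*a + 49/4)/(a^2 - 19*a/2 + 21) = (a - 7/2)/(a - 6)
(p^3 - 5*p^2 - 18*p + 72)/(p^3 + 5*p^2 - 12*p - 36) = (p^2 - 2*p - 24)/(p^2 + 8*p + 12)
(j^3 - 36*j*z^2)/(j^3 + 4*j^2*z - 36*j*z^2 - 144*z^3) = j/(j + 4*z)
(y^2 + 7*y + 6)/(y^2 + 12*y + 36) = (y + 1)/(y + 6)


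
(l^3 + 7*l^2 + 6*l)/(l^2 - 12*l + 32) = l*(l^2 + 7*l + 6)/(l^2 - 12*l + 32)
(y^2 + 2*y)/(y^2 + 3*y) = (y + 2)/(y + 3)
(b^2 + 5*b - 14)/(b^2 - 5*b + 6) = (b + 7)/(b - 3)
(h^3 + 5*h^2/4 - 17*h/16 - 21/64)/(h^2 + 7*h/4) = h - 1/2 - 3/(16*h)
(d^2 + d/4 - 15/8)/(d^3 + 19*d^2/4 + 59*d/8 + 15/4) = (4*d - 5)/(4*d^2 + 13*d + 10)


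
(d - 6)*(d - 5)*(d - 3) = d^3 - 14*d^2 + 63*d - 90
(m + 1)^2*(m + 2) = m^3 + 4*m^2 + 5*m + 2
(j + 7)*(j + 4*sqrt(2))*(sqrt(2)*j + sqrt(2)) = sqrt(2)*j^3 + 8*j^2 + 8*sqrt(2)*j^2 + 7*sqrt(2)*j + 64*j + 56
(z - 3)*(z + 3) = z^2 - 9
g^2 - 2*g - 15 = (g - 5)*(g + 3)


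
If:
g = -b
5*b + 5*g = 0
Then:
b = -g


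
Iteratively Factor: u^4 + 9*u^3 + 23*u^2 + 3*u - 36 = (u + 3)*(u^3 + 6*u^2 + 5*u - 12) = (u + 3)^2*(u^2 + 3*u - 4) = (u - 1)*(u + 3)^2*(u + 4)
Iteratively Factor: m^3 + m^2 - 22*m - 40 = (m + 4)*(m^2 - 3*m - 10) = (m + 2)*(m + 4)*(m - 5)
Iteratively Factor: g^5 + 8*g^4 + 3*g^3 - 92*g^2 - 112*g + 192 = (g + 4)*(g^4 + 4*g^3 - 13*g^2 - 40*g + 48) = (g + 4)^2*(g^3 - 13*g + 12) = (g - 1)*(g + 4)^2*(g^2 + g - 12) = (g - 3)*(g - 1)*(g + 4)^2*(g + 4)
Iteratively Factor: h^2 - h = (h)*(h - 1)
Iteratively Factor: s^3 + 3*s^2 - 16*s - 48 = (s + 4)*(s^2 - s - 12) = (s - 4)*(s + 4)*(s + 3)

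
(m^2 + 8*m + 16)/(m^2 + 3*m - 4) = (m + 4)/(m - 1)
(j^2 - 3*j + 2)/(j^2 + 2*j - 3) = (j - 2)/(j + 3)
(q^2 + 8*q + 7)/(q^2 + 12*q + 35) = (q + 1)/(q + 5)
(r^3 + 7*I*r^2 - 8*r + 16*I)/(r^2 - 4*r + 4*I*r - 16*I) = (r^2 + 3*I*r + 4)/(r - 4)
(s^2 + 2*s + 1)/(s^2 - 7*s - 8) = (s + 1)/(s - 8)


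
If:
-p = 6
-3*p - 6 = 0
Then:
No Solution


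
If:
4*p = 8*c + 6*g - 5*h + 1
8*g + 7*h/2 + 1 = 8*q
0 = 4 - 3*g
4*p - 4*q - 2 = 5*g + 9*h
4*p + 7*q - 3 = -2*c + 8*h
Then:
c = -1653/416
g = 4/3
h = -277/117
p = -5125/1872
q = 791/1872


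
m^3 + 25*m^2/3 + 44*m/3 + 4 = (m + 1/3)*(m + 2)*(m + 6)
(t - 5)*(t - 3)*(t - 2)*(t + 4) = t^4 - 6*t^3 - 9*t^2 + 94*t - 120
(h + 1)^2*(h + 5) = h^3 + 7*h^2 + 11*h + 5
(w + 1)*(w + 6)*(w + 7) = w^3 + 14*w^2 + 55*w + 42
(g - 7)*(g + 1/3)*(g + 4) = g^3 - 8*g^2/3 - 29*g - 28/3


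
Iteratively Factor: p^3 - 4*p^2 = (p - 4)*(p^2) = p*(p - 4)*(p)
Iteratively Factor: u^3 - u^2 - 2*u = (u + 1)*(u^2 - 2*u) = (u - 2)*(u + 1)*(u)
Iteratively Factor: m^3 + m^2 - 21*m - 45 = (m + 3)*(m^2 - 2*m - 15) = (m + 3)^2*(m - 5)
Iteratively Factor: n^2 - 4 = (n + 2)*(n - 2)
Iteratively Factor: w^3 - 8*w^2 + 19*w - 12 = (w - 3)*(w^2 - 5*w + 4) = (w - 3)*(w - 1)*(w - 4)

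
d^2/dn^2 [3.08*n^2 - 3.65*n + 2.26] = 6.16000000000000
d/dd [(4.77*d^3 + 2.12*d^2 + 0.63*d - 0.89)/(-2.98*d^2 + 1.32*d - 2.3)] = (-14.2146*d^4 + 12.5928*d^3 - 28.2372*d^2 - 15.0564*d - 0.2742)/(8.8804*d^4 - 7.8672*d^3 + 15.4504*d^2 - 6.072*d + 5.29)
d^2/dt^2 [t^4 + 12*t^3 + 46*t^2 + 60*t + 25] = 12*t^2 + 72*t + 92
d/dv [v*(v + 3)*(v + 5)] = 3*v^2 + 16*v + 15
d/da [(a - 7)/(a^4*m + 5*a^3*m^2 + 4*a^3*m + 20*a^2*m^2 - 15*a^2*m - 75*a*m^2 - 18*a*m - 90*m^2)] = (a^4 + 5*a^3*m + 4*a^3 + 20*a^2*m - 15*a^2 - 75*a*m - 18*a - 90*m - (a - 7)*(4*a^3 + 15*a^2*m + 12*a^2 + 40*a*m - 30*a - 75*m - 18))/(m*(a^4 + 5*a^3*m + 4*a^3 + 20*a^2*m - 15*a^2 - 75*a*m - 18*a - 90*m)^2)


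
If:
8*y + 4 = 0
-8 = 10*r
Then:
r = -4/5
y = -1/2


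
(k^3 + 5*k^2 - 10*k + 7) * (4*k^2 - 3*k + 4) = 4*k^5 + 17*k^4 - 51*k^3 + 78*k^2 - 61*k + 28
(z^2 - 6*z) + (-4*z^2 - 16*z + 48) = -3*z^2 - 22*z + 48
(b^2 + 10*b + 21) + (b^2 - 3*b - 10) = 2*b^2 + 7*b + 11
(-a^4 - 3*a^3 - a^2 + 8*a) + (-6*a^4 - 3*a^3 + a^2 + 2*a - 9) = -7*a^4 - 6*a^3 + 10*a - 9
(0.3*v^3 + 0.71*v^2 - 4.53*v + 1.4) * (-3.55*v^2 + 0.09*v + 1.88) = -1.065*v^5 - 2.4935*v^4 + 16.7094*v^3 - 4.0429*v^2 - 8.3904*v + 2.632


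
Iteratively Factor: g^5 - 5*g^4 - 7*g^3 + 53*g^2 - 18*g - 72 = (g - 2)*(g^4 - 3*g^3 - 13*g^2 + 27*g + 36) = (g - 2)*(g + 1)*(g^3 - 4*g^2 - 9*g + 36) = (g - 3)*(g - 2)*(g + 1)*(g^2 - g - 12) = (g - 4)*(g - 3)*(g - 2)*(g + 1)*(g + 3)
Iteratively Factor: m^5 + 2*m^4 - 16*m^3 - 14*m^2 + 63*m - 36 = (m - 1)*(m^4 + 3*m^3 - 13*m^2 - 27*m + 36) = (m - 1)*(m + 3)*(m^3 - 13*m + 12) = (m - 1)*(m + 3)*(m + 4)*(m^2 - 4*m + 3) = (m - 3)*(m - 1)*(m + 3)*(m + 4)*(m - 1)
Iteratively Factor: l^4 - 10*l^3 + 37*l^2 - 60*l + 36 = (l - 3)*(l^3 - 7*l^2 + 16*l - 12) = (l - 3)*(l - 2)*(l^2 - 5*l + 6) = (l - 3)*(l - 2)^2*(l - 3)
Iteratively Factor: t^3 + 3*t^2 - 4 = (t + 2)*(t^2 + t - 2) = (t + 2)^2*(t - 1)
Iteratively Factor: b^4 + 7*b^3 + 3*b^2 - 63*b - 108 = (b + 3)*(b^3 + 4*b^2 - 9*b - 36) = (b + 3)^2*(b^2 + b - 12) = (b + 3)^2*(b + 4)*(b - 3)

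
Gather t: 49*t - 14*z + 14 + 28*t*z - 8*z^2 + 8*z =t*(28*z + 49) - 8*z^2 - 6*z + 14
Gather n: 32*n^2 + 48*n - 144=32*n^2 + 48*n - 144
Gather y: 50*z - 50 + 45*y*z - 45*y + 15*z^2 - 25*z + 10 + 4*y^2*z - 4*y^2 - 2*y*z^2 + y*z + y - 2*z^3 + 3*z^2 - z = y^2*(4*z - 4) + y*(-2*z^2 + 46*z - 44) - 2*z^3 + 18*z^2 + 24*z - 40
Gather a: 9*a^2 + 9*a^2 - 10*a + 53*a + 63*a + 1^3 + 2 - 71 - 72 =18*a^2 + 106*a - 140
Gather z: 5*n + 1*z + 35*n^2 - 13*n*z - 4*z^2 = 35*n^2 + 5*n - 4*z^2 + z*(1 - 13*n)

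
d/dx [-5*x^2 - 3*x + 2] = -10*x - 3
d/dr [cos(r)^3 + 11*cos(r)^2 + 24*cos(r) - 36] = (3*sin(r)^2 - 22*cos(r) - 27)*sin(r)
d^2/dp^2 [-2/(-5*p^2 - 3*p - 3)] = 4*(-25*p^2 - 15*p + (10*p + 3)^2 - 15)/(5*p^2 + 3*p + 3)^3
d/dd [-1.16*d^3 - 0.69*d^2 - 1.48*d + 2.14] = -3.48*d^2 - 1.38*d - 1.48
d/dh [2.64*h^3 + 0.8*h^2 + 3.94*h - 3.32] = 7.92*h^2 + 1.6*h + 3.94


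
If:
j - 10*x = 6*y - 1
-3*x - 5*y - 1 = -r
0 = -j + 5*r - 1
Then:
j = -32*y - 11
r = -32*y/5 - 2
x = -19*y/5 - 1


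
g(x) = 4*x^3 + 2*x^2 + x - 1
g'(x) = 12*x^2 + 4*x + 1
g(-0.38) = -1.31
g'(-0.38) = 1.21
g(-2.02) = -27.83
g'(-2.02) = 41.88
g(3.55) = 206.71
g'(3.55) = 166.43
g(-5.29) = -542.47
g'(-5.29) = 315.65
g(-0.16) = -1.13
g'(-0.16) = 0.67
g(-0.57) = -1.66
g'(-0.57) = 2.62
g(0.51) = 0.56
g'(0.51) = 6.16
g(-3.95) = -220.26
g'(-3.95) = 172.43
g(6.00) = 941.00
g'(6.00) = 457.00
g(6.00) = 941.00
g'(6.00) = 457.00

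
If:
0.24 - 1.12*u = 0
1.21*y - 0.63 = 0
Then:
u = 0.21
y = 0.52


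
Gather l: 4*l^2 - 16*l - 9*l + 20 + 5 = 4*l^2 - 25*l + 25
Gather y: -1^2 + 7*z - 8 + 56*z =63*z - 9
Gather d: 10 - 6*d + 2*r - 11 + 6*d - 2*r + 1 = 0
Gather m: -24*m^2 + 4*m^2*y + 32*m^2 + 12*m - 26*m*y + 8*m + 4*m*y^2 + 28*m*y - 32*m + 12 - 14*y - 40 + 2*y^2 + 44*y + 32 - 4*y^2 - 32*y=m^2*(4*y + 8) + m*(4*y^2 + 2*y - 12) - 2*y^2 - 2*y + 4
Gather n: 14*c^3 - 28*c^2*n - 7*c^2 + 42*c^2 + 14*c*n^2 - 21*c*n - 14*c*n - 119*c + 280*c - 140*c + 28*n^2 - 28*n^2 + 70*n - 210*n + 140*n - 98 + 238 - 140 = 14*c^3 + 35*c^2 + 14*c*n^2 + 21*c + n*(-28*c^2 - 35*c)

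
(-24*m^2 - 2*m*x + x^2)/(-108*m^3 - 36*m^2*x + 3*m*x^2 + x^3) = (4*m + x)/(18*m^2 + 9*m*x + x^2)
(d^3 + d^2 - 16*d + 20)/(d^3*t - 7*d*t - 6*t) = (-d^3 - d^2 + 16*d - 20)/(t*(-d^3 + 7*d + 6))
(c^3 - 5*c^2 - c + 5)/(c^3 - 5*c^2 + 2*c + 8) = (c^2 - 6*c + 5)/(c^2 - 6*c + 8)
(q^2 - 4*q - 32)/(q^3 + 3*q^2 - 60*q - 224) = 1/(q + 7)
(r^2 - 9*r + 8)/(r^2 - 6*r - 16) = (r - 1)/(r + 2)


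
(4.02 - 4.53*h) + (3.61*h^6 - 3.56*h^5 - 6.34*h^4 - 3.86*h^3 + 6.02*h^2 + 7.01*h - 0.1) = 3.61*h^6 - 3.56*h^5 - 6.34*h^4 - 3.86*h^3 + 6.02*h^2 + 2.48*h + 3.92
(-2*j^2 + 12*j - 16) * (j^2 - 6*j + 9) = -2*j^4 + 24*j^3 - 106*j^2 + 204*j - 144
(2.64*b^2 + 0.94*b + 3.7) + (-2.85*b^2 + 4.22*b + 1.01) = -0.21*b^2 + 5.16*b + 4.71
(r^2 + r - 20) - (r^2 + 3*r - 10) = -2*r - 10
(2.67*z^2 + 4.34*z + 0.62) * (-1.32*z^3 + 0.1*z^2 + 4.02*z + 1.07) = -3.5244*z^5 - 5.4618*z^4 + 10.349*z^3 + 20.3657*z^2 + 7.1362*z + 0.6634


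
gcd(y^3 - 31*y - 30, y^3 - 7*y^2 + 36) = y - 6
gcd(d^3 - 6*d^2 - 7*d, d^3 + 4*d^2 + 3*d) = d^2 + d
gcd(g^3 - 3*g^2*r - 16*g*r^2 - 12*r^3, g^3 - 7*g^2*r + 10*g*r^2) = 1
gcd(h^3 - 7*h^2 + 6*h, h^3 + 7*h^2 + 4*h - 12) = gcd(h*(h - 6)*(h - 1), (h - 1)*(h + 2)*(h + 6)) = h - 1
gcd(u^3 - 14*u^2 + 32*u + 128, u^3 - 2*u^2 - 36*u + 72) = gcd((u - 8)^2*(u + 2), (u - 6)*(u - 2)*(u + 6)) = 1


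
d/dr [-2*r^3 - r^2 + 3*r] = -6*r^2 - 2*r + 3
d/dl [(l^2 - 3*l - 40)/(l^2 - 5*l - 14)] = 2*(-l^2 + 26*l - 79)/(l^4 - 10*l^3 - 3*l^2 + 140*l + 196)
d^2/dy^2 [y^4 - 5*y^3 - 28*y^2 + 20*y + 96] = 12*y^2 - 30*y - 56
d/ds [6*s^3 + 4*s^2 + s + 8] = 18*s^2 + 8*s + 1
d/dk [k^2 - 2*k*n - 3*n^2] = 2*k - 2*n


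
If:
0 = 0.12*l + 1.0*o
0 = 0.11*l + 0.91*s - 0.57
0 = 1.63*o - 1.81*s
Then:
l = 48.89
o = -5.87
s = -5.28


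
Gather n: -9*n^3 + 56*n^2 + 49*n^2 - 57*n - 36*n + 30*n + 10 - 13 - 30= -9*n^3 + 105*n^2 - 63*n - 33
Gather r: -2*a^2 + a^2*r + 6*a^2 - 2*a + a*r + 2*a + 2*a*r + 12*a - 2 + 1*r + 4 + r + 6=4*a^2 + 12*a + r*(a^2 + 3*a + 2) + 8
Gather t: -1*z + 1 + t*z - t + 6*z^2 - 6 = t*(z - 1) + 6*z^2 - z - 5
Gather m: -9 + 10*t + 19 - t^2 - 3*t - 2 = -t^2 + 7*t + 8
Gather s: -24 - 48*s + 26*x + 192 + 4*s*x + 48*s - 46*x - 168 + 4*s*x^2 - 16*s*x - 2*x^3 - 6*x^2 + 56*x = s*(4*x^2 - 12*x) - 2*x^3 - 6*x^2 + 36*x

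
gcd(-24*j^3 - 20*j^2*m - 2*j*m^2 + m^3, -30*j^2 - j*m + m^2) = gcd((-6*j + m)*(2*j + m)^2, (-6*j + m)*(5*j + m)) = 6*j - m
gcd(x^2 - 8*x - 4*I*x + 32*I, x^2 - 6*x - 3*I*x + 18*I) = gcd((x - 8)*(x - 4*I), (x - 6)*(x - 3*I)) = 1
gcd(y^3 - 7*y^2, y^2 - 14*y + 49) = y - 7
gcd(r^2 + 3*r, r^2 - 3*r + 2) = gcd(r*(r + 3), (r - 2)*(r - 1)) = 1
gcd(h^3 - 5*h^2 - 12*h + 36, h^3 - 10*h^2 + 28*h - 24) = h^2 - 8*h + 12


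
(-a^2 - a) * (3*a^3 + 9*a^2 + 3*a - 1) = -3*a^5 - 12*a^4 - 12*a^3 - 2*a^2 + a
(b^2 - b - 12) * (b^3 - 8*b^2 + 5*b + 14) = b^5 - 9*b^4 + b^3 + 105*b^2 - 74*b - 168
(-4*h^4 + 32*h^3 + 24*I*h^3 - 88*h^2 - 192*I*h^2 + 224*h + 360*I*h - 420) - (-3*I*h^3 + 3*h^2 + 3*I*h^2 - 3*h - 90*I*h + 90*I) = -4*h^4 + 32*h^3 + 27*I*h^3 - 91*h^2 - 195*I*h^2 + 227*h + 450*I*h - 420 - 90*I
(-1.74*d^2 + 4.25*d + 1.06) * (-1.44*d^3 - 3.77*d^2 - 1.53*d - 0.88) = 2.5056*d^5 + 0.4398*d^4 - 14.8867*d^3 - 8.9675*d^2 - 5.3618*d - 0.9328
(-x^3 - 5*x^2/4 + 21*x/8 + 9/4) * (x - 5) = -x^4 + 15*x^3/4 + 71*x^2/8 - 87*x/8 - 45/4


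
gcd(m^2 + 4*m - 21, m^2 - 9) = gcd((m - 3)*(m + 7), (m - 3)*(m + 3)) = m - 3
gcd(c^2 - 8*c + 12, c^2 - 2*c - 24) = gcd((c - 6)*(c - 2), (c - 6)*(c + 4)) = c - 6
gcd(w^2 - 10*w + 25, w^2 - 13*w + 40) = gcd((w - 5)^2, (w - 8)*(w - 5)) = w - 5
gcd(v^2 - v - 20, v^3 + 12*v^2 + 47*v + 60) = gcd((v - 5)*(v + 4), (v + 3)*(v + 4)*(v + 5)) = v + 4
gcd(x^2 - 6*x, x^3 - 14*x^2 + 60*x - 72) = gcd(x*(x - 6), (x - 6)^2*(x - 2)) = x - 6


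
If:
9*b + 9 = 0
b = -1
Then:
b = -1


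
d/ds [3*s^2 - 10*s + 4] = 6*s - 10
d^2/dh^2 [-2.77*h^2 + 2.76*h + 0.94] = -5.54000000000000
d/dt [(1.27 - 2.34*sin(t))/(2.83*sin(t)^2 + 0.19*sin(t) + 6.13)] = (6.6222*sin(t)^2 - 7.1882*sin(t) - 14.5855)*cos(t)/(8.0089*sin(t)^4 + 1.0754*sin(t)^3 + 34.7319*sin(t)^2 + 2.3294*sin(t) + 37.5769)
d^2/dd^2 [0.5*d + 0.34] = 0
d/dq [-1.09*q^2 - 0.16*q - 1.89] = -2.18*q - 0.16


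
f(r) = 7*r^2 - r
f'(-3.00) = -43.00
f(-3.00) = 66.00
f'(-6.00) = -85.00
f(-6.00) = 258.00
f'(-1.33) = -19.62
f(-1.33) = 13.71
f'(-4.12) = -58.68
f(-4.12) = 122.94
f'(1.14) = 14.96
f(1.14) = 7.96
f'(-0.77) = -11.78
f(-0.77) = 4.92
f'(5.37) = 74.18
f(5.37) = 196.49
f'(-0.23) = -4.22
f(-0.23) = 0.60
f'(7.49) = 103.86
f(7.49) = 385.21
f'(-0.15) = -3.10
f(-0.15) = 0.31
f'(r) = 14*r - 1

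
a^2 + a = a*(a + 1)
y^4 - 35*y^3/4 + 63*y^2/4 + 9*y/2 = y*(y - 6)*(y - 3)*(y + 1/4)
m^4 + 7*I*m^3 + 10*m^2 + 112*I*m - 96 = (m - 4*I)*(m + I)*(m + 4*I)*(m + 6*I)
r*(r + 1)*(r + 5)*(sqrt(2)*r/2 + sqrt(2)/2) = sqrt(2)*r^4/2 + 7*sqrt(2)*r^3/2 + 11*sqrt(2)*r^2/2 + 5*sqrt(2)*r/2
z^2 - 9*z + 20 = (z - 5)*(z - 4)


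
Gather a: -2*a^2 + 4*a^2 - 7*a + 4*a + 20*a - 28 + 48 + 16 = 2*a^2 + 17*a + 36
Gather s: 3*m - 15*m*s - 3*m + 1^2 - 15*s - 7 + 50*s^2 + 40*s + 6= 50*s^2 + s*(25 - 15*m)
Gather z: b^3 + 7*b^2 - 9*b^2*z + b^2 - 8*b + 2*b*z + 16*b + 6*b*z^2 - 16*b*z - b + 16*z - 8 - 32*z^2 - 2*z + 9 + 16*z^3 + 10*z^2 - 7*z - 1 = b^3 + 8*b^2 + 7*b + 16*z^3 + z^2*(6*b - 22) + z*(-9*b^2 - 14*b + 7)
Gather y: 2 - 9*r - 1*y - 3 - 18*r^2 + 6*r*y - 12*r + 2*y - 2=-18*r^2 - 21*r + y*(6*r + 1) - 3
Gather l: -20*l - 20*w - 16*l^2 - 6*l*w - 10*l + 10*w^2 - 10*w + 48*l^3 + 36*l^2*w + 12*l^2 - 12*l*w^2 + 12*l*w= 48*l^3 + l^2*(36*w - 4) + l*(-12*w^2 + 6*w - 30) + 10*w^2 - 30*w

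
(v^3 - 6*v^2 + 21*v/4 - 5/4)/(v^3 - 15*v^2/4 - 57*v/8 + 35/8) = 2*(2*v - 1)/(4*v + 7)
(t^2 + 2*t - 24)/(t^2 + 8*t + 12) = (t - 4)/(t + 2)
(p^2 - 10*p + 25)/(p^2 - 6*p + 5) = (p - 5)/(p - 1)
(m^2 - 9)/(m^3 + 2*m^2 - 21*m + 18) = (m + 3)/(m^2 + 5*m - 6)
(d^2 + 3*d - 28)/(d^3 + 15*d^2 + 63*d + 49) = (d - 4)/(d^2 + 8*d + 7)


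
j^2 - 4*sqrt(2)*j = j*(j - 4*sqrt(2))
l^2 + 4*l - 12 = (l - 2)*(l + 6)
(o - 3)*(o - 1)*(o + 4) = o^3 - 13*o + 12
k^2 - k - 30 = (k - 6)*(k + 5)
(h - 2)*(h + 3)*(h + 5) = h^3 + 6*h^2 - h - 30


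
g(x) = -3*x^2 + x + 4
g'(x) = 1 - 6*x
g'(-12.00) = 73.00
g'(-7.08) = 43.48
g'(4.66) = -26.96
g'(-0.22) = 2.32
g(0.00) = 4.00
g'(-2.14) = 13.84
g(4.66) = -56.49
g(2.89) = -18.17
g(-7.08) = -153.46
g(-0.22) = 3.63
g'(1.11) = -5.66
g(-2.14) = -11.88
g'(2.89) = -16.34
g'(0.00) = 1.00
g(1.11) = 1.41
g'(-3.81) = 23.86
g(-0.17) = 3.74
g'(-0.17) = 2.02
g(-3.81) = -43.36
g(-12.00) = -440.00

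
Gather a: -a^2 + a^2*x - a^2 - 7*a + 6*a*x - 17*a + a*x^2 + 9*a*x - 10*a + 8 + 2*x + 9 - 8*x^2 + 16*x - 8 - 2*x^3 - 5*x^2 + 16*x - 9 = a^2*(x - 2) + a*(x^2 + 15*x - 34) - 2*x^3 - 13*x^2 + 34*x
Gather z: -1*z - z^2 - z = -z^2 - 2*z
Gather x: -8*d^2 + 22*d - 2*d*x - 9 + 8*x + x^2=-8*d^2 + 22*d + x^2 + x*(8 - 2*d) - 9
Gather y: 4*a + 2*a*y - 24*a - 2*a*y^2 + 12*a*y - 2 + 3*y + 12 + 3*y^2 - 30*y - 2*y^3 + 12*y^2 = -20*a - 2*y^3 + y^2*(15 - 2*a) + y*(14*a - 27) + 10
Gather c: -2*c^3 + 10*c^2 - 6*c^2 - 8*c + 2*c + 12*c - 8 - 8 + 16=-2*c^3 + 4*c^2 + 6*c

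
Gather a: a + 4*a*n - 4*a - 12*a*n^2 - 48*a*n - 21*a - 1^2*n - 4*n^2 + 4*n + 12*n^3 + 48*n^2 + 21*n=a*(-12*n^2 - 44*n - 24) + 12*n^3 + 44*n^2 + 24*n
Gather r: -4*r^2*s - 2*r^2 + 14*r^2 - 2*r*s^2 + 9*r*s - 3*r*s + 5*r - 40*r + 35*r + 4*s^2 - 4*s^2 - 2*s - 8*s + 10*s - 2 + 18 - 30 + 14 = r^2*(12 - 4*s) + r*(-2*s^2 + 6*s)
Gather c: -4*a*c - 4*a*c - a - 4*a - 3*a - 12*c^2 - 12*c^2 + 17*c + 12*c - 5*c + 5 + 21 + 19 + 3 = -8*a - 24*c^2 + c*(24 - 8*a) + 48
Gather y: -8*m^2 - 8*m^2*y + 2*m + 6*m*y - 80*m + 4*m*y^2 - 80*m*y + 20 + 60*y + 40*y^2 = -8*m^2 - 78*m + y^2*(4*m + 40) + y*(-8*m^2 - 74*m + 60) + 20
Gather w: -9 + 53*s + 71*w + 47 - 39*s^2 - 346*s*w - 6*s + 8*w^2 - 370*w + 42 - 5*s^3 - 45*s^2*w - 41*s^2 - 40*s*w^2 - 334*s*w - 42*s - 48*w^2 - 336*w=-5*s^3 - 80*s^2 + 5*s + w^2*(-40*s - 40) + w*(-45*s^2 - 680*s - 635) + 80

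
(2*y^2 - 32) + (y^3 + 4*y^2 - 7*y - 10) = y^3 + 6*y^2 - 7*y - 42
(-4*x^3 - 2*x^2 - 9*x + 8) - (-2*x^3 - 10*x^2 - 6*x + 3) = -2*x^3 + 8*x^2 - 3*x + 5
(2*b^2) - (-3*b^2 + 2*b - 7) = 5*b^2 - 2*b + 7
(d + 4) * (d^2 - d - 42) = d^3 + 3*d^2 - 46*d - 168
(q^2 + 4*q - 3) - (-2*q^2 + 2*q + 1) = 3*q^2 + 2*q - 4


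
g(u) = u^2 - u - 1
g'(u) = 2*u - 1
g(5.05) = 19.45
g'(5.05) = 9.10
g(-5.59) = 35.84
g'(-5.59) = -12.18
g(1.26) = -0.67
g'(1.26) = 1.52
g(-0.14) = -0.84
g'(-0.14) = -1.28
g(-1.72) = 3.68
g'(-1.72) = -4.44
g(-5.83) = 38.82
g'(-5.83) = -12.66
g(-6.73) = 51.02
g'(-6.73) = -14.46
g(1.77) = 0.36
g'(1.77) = 2.54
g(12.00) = 131.00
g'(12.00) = 23.00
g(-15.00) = 239.00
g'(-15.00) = -31.00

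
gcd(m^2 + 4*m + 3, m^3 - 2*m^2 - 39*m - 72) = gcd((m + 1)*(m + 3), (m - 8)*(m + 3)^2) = m + 3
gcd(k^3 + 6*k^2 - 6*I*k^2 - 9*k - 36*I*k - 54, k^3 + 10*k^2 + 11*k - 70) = 1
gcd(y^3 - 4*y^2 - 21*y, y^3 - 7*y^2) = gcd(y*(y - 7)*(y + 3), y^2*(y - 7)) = y^2 - 7*y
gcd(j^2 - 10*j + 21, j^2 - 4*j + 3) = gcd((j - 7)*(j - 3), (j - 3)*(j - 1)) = j - 3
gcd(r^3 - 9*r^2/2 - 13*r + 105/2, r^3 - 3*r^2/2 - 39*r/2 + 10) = r - 5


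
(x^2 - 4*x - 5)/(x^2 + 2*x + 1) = (x - 5)/(x + 1)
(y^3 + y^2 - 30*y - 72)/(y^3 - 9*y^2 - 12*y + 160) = (y^2 - 3*y - 18)/(y^2 - 13*y + 40)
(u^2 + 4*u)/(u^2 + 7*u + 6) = u*(u + 4)/(u^2 + 7*u + 6)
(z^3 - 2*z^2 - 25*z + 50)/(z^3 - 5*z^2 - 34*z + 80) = (z - 5)/(z - 8)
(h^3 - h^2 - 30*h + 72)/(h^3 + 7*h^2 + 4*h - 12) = (h^2 - 7*h + 12)/(h^2 + h - 2)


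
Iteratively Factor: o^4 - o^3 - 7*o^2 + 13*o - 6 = (o + 3)*(o^3 - 4*o^2 + 5*o - 2) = (o - 1)*(o + 3)*(o^2 - 3*o + 2) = (o - 1)^2*(o + 3)*(o - 2)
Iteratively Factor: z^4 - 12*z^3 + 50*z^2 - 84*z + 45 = (z - 1)*(z^3 - 11*z^2 + 39*z - 45) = (z - 3)*(z - 1)*(z^2 - 8*z + 15) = (z - 3)^2*(z - 1)*(z - 5)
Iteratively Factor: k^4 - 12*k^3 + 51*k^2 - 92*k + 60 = (k - 2)*(k^3 - 10*k^2 + 31*k - 30) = (k - 2)^2*(k^2 - 8*k + 15) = (k - 5)*(k - 2)^2*(k - 3)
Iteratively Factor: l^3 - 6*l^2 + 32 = (l - 4)*(l^2 - 2*l - 8) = (l - 4)*(l + 2)*(l - 4)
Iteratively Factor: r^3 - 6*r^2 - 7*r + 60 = (r + 3)*(r^2 - 9*r + 20) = (r - 4)*(r + 3)*(r - 5)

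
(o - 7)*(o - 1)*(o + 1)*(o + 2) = o^4 - 5*o^3 - 15*o^2 + 5*o + 14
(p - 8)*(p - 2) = p^2 - 10*p + 16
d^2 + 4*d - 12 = (d - 2)*(d + 6)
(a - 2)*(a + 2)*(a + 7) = a^3 + 7*a^2 - 4*a - 28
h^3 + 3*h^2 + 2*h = h*(h + 1)*(h + 2)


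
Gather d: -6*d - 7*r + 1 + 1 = -6*d - 7*r + 2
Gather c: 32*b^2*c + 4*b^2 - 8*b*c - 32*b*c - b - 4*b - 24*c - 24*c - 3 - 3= 4*b^2 - 5*b + c*(32*b^2 - 40*b - 48) - 6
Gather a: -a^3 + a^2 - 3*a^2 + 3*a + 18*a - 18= -a^3 - 2*a^2 + 21*a - 18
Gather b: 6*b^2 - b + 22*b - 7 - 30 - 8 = 6*b^2 + 21*b - 45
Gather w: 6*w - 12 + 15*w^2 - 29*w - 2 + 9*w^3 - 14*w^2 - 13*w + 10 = 9*w^3 + w^2 - 36*w - 4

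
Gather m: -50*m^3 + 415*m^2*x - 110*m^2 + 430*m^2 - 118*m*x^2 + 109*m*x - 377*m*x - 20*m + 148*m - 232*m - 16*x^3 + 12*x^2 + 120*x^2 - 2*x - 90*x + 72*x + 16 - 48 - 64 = -50*m^3 + m^2*(415*x + 320) + m*(-118*x^2 - 268*x - 104) - 16*x^3 + 132*x^2 - 20*x - 96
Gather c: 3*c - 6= 3*c - 6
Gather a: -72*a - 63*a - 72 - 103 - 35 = -135*a - 210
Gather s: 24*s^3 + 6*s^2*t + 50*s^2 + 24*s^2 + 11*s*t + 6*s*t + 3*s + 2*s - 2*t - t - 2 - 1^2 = 24*s^3 + s^2*(6*t + 74) + s*(17*t + 5) - 3*t - 3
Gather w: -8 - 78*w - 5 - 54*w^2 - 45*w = -54*w^2 - 123*w - 13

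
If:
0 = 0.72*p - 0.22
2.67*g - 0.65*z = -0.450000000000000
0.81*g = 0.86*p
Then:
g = 0.32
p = 0.31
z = 2.02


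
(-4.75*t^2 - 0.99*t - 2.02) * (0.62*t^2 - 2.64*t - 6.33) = -2.945*t^4 + 11.9262*t^3 + 31.4287*t^2 + 11.5995*t + 12.7866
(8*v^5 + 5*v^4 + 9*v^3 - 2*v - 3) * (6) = 48*v^5 + 30*v^4 + 54*v^3 - 12*v - 18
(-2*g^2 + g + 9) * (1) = -2*g^2 + g + 9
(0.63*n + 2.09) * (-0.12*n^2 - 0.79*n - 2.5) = -0.0756*n^3 - 0.7485*n^2 - 3.2261*n - 5.225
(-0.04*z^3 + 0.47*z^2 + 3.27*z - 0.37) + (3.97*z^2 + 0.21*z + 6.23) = -0.04*z^3 + 4.44*z^2 + 3.48*z + 5.86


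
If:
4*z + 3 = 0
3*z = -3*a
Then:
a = 3/4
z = -3/4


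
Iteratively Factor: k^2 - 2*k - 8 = (k - 4)*(k + 2)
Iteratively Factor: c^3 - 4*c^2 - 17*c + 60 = (c + 4)*(c^2 - 8*c + 15) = (c - 5)*(c + 4)*(c - 3)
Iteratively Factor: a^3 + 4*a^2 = (a)*(a^2 + 4*a) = a*(a + 4)*(a)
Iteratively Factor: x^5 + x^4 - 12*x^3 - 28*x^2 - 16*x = (x + 2)*(x^4 - x^3 - 10*x^2 - 8*x) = (x + 2)^2*(x^3 - 3*x^2 - 4*x) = (x - 4)*(x + 2)^2*(x^2 + x) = x*(x - 4)*(x + 2)^2*(x + 1)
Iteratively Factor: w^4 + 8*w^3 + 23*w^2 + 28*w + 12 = (w + 3)*(w^3 + 5*w^2 + 8*w + 4) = (w + 2)*(w + 3)*(w^2 + 3*w + 2) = (w + 1)*(w + 2)*(w + 3)*(w + 2)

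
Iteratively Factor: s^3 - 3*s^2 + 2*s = (s - 2)*(s^2 - s) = s*(s - 2)*(s - 1)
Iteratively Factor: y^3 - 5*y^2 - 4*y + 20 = (y - 2)*(y^2 - 3*y - 10) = (y - 2)*(y + 2)*(y - 5)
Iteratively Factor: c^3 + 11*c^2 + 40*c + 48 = (c + 4)*(c^2 + 7*c + 12) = (c + 4)^2*(c + 3)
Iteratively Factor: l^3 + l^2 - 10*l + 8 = (l - 2)*(l^2 + 3*l - 4) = (l - 2)*(l + 4)*(l - 1)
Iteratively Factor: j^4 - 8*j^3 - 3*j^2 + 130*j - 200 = (j - 5)*(j^3 - 3*j^2 - 18*j + 40) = (j - 5)*(j + 4)*(j^2 - 7*j + 10) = (j - 5)*(j - 2)*(j + 4)*(j - 5)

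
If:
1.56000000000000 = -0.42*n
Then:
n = -3.71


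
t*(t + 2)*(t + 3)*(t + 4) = t^4 + 9*t^3 + 26*t^2 + 24*t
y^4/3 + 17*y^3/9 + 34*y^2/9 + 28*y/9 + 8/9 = (y/3 + 1/3)*(y + 2/3)*(y + 2)^2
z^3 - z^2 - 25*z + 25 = (z - 5)*(z - 1)*(z + 5)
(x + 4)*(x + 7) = x^2 + 11*x + 28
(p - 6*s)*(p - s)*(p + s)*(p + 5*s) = p^4 - p^3*s - 31*p^2*s^2 + p*s^3 + 30*s^4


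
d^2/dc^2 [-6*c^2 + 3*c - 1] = -12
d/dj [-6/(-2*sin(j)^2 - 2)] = -12*sin(2*j)/(cos(2*j) - 3)^2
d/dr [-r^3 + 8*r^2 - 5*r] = -3*r^2 + 16*r - 5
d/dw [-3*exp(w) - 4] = -3*exp(w)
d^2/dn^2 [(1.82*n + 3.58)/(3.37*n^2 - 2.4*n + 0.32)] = ((1.82*n + 3.58)*(6.74*n - 2.4)*(13.48*n - 4.8) - (36.8004*n + 15.3932)*(3.37*n^2 - 2.4*n + 0.32))/(3.37*n^2 - 2.4*n + 0.32)^3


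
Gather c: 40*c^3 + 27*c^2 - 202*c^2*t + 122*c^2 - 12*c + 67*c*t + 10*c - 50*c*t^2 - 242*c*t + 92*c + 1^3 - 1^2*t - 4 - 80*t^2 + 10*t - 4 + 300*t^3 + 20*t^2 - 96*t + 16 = 40*c^3 + c^2*(149 - 202*t) + c*(-50*t^2 - 175*t + 90) + 300*t^3 - 60*t^2 - 87*t + 9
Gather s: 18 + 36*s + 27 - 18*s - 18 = 18*s + 27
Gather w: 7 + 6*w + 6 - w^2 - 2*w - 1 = -w^2 + 4*w + 12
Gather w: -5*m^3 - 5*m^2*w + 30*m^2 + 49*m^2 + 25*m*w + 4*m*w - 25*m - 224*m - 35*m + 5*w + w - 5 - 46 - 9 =-5*m^3 + 79*m^2 - 284*m + w*(-5*m^2 + 29*m + 6) - 60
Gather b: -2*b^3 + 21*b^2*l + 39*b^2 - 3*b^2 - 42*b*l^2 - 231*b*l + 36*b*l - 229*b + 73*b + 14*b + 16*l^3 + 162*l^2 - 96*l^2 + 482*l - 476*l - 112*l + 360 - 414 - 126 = -2*b^3 + b^2*(21*l + 36) + b*(-42*l^2 - 195*l - 142) + 16*l^3 + 66*l^2 - 106*l - 180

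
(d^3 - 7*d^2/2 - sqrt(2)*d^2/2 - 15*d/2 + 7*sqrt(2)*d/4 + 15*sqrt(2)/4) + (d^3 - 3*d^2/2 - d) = 2*d^3 - 5*d^2 - sqrt(2)*d^2/2 - 17*d/2 + 7*sqrt(2)*d/4 + 15*sqrt(2)/4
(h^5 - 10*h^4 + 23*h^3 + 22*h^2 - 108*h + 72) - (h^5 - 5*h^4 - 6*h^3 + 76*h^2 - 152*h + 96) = -5*h^4 + 29*h^3 - 54*h^2 + 44*h - 24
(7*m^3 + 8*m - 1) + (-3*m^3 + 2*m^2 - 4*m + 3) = 4*m^3 + 2*m^2 + 4*m + 2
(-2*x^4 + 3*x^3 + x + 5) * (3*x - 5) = -6*x^5 + 19*x^4 - 15*x^3 + 3*x^2 + 10*x - 25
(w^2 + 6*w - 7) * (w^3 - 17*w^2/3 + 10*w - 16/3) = w^5 + w^4/3 - 31*w^3 + 283*w^2/3 - 102*w + 112/3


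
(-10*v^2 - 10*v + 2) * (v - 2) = -10*v^3 + 10*v^2 + 22*v - 4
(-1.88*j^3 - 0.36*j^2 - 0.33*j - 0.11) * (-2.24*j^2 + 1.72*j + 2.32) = 4.2112*j^5 - 2.4272*j^4 - 4.2416*j^3 - 1.1564*j^2 - 0.9548*j - 0.2552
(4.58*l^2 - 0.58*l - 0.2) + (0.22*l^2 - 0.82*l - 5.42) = 4.8*l^2 - 1.4*l - 5.62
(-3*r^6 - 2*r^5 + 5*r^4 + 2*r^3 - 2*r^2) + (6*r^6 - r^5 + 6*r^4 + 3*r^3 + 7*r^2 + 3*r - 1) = 3*r^6 - 3*r^5 + 11*r^4 + 5*r^3 + 5*r^2 + 3*r - 1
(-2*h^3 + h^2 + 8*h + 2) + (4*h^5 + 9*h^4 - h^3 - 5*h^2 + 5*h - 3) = 4*h^5 + 9*h^4 - 3*h^3 - 4*h^2 + 13*h - 1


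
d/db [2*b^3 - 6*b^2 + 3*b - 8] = 6*b^2 - 12*b + 3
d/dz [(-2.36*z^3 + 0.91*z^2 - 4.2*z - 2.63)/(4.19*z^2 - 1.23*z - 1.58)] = (-9.8884*z^4 + 5.8056*z^3 + 27.6651*z^2 + 19.1638*z + 3.4011)/(17.5561*z^4 - 10.3074*z^3 - 11.7275*z^2 + 3.8868*z + 2.4964)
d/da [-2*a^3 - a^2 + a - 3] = -6*a^2 - 2*a + 1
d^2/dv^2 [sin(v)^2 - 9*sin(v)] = 9*sin(v) + 2*cos(2*v)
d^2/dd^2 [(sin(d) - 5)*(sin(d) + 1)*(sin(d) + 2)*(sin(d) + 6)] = -16*sin(d)^4 - 36*sin(d)^3 + 112*sin(d)^2 + 112*sin(d) - 50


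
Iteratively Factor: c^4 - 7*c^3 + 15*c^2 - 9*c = (c - 3)*(c^3 - 4*c^2 + 3*c) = (c - 3)*(c - 1)*(c^2 - 3*c) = c*(c - 3)*(c - 1)*(c - 3)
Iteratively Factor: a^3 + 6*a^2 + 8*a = (a + 4)*(a^2 + 2*a) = a*(a + 4)*(a + 2)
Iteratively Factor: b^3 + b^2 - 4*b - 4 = (b + 1)*(b^2 - 4) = (b + 1)*(b + 2)*(b - 2)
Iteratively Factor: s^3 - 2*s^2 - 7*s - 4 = (s - 4)*(s^2 + 2*s + 1) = (s - 4)*(s + 1)*(s + 1)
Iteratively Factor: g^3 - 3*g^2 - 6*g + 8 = (g - 4)*(g^2 + g - 2) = (g - 4)*(g - 1)*(g + 2)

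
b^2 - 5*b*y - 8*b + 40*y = (b - 8)*(b - 5*y)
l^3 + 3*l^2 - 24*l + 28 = (l - 2)^2*(l + 7)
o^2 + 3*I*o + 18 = (o - 3*I)*(o + 6*I)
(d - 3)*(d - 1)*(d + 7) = d^3 + 3*d^2 - 25*d + 21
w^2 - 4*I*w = w*(w - 4*I)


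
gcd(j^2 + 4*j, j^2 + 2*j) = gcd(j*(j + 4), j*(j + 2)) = j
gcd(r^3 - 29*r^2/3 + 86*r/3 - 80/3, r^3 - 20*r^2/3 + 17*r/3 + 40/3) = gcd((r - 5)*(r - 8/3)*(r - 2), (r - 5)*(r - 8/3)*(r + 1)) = r^2 - 23*r/3 + 40/3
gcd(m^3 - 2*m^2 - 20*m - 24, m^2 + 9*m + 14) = m + 2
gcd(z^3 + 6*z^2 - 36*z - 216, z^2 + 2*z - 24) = z + 6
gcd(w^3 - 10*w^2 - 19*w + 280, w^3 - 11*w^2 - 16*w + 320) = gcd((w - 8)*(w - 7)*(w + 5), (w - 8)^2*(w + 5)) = w^2 - 3*w - 40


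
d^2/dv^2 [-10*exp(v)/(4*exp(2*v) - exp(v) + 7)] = 10*(-2*(8*exp(v) - 1)^2*exp(2*v) + (32*exp(v) - 3)*(4*exp(2*v) - exp(v) + 7)*exp(v) - (4*exp(2*v) - exp(v) + 7)^2)*exp(v)/(4*exp(2*v) - exp(v) + 7)^3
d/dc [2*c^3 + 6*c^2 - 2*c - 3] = 6*c^2 + 12*c - 2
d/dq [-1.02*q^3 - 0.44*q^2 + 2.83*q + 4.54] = -3.06*q^2 - 0.88*q + 2.83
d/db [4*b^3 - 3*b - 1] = 12*b^2 - 3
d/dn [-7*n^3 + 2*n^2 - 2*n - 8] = -21*n^2 + 4*n - 2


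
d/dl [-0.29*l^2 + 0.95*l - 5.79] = 0.95 - 0.58*l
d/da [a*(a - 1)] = 2*a - 1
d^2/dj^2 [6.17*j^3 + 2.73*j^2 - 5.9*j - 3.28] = 37.02*j + 5.46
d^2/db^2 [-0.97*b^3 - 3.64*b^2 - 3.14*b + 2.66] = -5.82*b - 7.28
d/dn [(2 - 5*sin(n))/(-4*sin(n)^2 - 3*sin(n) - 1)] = (-20*sin(n)^2 + 16*sin(n) + 11)*cos(n)/(4*sin(n)^2 + 3*sin(n) + 1)^2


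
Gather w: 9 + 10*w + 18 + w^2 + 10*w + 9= w^2 + 20*w + 36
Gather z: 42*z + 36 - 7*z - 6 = 35*z + 30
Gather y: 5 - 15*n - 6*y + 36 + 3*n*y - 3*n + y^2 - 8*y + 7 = -18*n + y^2 + y*(3*n - 14) + 48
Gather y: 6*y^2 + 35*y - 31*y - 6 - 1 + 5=6*y^2 + 4*y - 2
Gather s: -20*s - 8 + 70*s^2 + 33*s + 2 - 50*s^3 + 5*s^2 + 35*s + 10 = -50*s^3 + 75*s^2 + 48*s + 4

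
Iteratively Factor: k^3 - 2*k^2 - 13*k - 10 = (k + 1)*(k^2 - 3*k - 10) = (k - 5)*(k + 1)*(k + 2)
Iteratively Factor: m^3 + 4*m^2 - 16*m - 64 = (m - 4)*(m^2 + 8*m + 16) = (m - 4)*(m + 4)*(m + 4)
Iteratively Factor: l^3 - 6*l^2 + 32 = (l + 2)*(l^2 - 8*l + 16) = (l - 4)*(l + 2)*(l - 4)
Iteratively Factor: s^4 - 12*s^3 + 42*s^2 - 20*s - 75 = (s - 3)*(s^3 - 9*s^2 + 15*s + 25) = (s - 5)*(s - 3)*(s^2 - 4*s - 5) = (s - 5)*(s - 3)*(s + 1)*(s - 5)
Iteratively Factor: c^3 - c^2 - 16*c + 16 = (c - 1)*(c^2 - 16) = (c - 1)*(c + 4)*(c - 4)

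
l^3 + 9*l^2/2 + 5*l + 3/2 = (l + 1/2)*(l + 1)*(l + 3)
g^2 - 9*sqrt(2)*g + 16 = (g - 8*sqrt(2))*(g - sqrt(2))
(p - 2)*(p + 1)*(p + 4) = p^3 + 3*p^2 - 6*p - 8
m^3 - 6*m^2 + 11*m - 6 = (m - 3)*(m - 2)*(m - 1)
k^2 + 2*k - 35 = (k - 5)*(k + 7)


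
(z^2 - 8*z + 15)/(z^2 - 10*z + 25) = (z - 3)/(z - 5)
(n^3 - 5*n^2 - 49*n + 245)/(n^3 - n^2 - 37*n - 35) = (n^2 + 2*n - 35)/(n^2 + 6*n + 5)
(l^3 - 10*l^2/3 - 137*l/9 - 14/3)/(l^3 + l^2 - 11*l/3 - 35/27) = 3*(l - 6)/(3*l - 5)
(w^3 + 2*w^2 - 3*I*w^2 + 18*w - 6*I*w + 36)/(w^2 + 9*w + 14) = (w^2 - 3*I*w + 18)/(w + 7)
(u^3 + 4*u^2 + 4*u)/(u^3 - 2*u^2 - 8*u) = (u + 2)/(u - 4)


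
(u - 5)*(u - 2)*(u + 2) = u^3 - 5*u^2 - 4*u + 20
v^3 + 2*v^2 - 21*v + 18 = (v - 3)*(v - 1)*(v + 6)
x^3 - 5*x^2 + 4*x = x*(x - 4)*(x - 1)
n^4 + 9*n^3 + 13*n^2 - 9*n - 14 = (n - 1)*(n + 1)*(n + 2)*(n + 7)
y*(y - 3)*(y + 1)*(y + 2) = y^4 - 7*y^2 - 6*y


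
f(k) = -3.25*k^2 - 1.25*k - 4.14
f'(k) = -6.5*k - 1.25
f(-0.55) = -4.44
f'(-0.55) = 2.32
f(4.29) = -69.32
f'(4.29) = -29.14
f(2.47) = -27.06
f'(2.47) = -17.30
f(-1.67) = -11.12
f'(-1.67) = 9.60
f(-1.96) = -14.18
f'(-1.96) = 11.49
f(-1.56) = -10.10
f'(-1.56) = 8.89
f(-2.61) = -23.02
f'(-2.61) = 15.72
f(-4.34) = -59.93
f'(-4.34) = 26.96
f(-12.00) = -457.14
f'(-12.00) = 76.75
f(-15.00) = -716.64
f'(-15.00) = 96.25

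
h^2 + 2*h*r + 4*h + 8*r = (h + 4)*(h + 2*r)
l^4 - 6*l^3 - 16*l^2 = l^2*(l - 8)*(l + 2)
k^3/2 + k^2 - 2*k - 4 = (k/2 + 1)*(k - 2)*(k + 2)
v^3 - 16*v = v*(v - 4)*(v + 4)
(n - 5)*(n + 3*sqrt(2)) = n^2 - 5*n + 3*sqrt(2)*n - 15*sqrt(2)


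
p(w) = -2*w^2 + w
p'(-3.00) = 13.00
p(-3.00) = -21.00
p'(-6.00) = 25.00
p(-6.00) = -78.00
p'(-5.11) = 21.44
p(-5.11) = -57.33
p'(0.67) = -1.68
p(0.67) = -0.23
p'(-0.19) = 1.76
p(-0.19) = -0.26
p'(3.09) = -11.36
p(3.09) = -16.01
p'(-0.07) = 1.28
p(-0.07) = -0.08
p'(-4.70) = 19.80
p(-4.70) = -48.88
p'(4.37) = -16.48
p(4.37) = -33.82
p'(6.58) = -25.32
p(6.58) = -80.01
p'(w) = 1 - 4*w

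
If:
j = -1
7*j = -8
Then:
No Solution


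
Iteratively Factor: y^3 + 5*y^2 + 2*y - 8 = (y + 2)*(y^2 + 3*y - 4) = (y + 2)*(y + 4)*(y - 1)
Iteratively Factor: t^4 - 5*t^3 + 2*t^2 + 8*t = (t)*(t^3 - 5*t^2 + 2*t + 8) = t*(t - 4)*(t^2 - t - 2) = t*(t - 4)*(t + 1)*(t - 2)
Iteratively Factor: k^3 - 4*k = (k + 2)*(k^2 - 2*k) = k*(k + 2)*(k - 2)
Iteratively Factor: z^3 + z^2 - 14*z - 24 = (z - 4)*(z^2 + 5*z + 6) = (z - 4)*(z + 3)*(z + 2)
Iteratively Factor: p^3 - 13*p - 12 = (p + 1)*(p^2 - p - 12) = (p - 4)*(p + 1)*(p + 3)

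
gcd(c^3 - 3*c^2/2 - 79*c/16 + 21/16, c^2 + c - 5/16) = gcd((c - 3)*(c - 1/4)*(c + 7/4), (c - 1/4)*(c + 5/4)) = c - 1/4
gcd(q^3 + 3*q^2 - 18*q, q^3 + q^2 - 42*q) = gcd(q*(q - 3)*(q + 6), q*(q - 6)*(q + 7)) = q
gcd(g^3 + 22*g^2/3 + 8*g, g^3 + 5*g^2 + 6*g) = g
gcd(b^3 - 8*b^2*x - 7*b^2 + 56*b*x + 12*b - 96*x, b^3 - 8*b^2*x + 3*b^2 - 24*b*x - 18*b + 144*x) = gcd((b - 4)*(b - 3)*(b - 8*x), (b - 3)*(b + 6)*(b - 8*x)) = -b^2 + 8*b*x + 3*b - 24*x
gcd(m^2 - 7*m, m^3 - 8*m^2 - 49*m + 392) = m - 7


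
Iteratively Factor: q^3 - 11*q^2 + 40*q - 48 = (q - 3)*(q^2 - 8*q + 16) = (q - 4)*(q - 3)*(q - 4)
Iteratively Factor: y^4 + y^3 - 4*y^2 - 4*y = (y - 2)*(y^3 + 3*y^2 + 2*y) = (y - 2)*(y + 2)*(y^2 + y) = (y - 2)*(y + 1)*(y + 2)*(y)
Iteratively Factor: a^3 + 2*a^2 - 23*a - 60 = (a + 3)*(a^2 - a - 20) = (a + 3)*(a + 4)*(a - 5)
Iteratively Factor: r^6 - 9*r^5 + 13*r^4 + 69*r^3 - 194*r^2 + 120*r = (r - 4)*(r^5 - 5*r^4 - 7*r^3 + 41*r^2 - 30*r) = (r - 4)*(r - 2)*(r^4 - 3*r^3 - 13*r^2 + 15*r) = r*(r - 4)*(r - 2)*(r^3 - 3*r^2 - 13*r + 15) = r*(r - 4)*(r - 2)*(r - 1)*(r^2 - 2*r - 15) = r*(r - 4)*(r - 2)*(r - 1)*(r + 3)*(r - 5)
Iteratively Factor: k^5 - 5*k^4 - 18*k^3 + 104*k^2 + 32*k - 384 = (k - 4)*(k^4 - k^3 - 22*k^2 + 16*k + 96) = (k - 4)*(k + 2)*(k^3 - 3*k^2 - 16*k + 48) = (k - 4)*(k - 3)*(k + 2)*(k^2 - 16) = (k - 4)^2*(k - 3)*(k + 2)*(k + 4)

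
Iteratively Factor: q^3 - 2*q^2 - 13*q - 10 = (q + 1)*(q^2 - 3*q - 10) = (q + 1)*(q + 2)*(q - 5)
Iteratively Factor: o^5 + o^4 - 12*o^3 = (o + 4)*(o^4 - 3*o^3) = (o - 3)*(o + 4)*(o^3) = o*(o - 3)*(o + 4)*(o^2) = o^2*(o - 3)*(o + 4)*(o)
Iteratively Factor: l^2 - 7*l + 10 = (l - 5)*(l - 2)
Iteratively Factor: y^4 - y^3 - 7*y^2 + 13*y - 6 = (y - 1)*(y^3 - 7*y + 6) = (y - 1)*(y + 3)*(y^2 - 3*y + 2) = (y - 1)^2*(y + 3)*(y - 2)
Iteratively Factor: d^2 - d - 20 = (d - 5)*(d + 4)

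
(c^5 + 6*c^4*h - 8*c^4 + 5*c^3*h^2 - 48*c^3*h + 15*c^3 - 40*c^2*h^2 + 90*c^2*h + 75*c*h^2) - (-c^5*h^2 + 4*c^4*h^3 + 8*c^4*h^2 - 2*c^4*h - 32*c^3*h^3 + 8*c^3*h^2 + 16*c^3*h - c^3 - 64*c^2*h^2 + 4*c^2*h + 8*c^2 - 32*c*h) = c^5*h^2 + c^5 - 4*c^4*h^3 - 8*c^4*h^2 + 8*c^4*h - 8*c^4 + 32*c^3*h^3 - 3*c^3*h^2 - 64*c^3*h + 16*c^3 + 24*c^2*h^2 + 86*c^2*h - 8*c^2 + 75*c*h^2 + 32*c*h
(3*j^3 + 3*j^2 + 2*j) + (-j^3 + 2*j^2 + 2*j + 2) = 2*j^3 + 5*j^2 + 4*j + 2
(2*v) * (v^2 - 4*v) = 2*v^3 - 8*v^2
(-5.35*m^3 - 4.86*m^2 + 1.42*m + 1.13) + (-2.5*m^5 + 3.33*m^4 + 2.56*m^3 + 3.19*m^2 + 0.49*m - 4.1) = -2.5*m^5 + 3.33*m^4 - 2.79*m^3 - 1.67*m^2 + 1.91*m - 2.97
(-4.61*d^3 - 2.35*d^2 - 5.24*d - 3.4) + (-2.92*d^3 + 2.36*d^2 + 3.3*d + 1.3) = -7.53*d^3 + 0.00999999999999979*d^2 - 1.94*d - 2.1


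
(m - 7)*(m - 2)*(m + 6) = m^3 - 3*m^2 - 40*m + 84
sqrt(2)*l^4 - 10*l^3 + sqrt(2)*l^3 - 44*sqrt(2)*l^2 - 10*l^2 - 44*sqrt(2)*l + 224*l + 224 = (l - 7*sqrt(2))*(l - 2*sqrt(2))*(l + 4*sqrt(2))*(sqrt(2)*l + sqrt(2))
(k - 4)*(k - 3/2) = k^2 - 11*k/2 + 6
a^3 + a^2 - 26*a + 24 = (a - 4)*(a - 1)*(a + 6)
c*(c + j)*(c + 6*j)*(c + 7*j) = c^4 + 14*c^3*j + 55*c^2*j^2 + 42*c*j^3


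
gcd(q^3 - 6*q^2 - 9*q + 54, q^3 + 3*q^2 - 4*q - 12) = q + 3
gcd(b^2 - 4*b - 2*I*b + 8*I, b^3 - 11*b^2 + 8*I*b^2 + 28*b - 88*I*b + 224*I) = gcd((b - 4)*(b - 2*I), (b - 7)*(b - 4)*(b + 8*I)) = b - 4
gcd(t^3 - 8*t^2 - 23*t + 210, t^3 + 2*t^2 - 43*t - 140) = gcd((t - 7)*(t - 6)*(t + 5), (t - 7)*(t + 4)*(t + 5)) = t^2 - 2*t - 35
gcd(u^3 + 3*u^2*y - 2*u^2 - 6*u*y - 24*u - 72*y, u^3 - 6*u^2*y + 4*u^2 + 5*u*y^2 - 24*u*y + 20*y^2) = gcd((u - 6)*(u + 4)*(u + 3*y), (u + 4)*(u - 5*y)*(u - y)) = u + 4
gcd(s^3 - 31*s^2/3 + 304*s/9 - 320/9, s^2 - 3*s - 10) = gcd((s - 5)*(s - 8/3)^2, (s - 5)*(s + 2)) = s - 5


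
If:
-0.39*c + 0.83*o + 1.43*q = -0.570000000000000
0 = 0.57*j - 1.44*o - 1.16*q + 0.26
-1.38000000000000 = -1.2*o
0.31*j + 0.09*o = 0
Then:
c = -1.11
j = -0.33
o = 1.15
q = -1.37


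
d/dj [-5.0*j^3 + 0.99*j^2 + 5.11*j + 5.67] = -15.0*j^2 + 1.98*j + 5.11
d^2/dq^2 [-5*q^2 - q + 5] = -10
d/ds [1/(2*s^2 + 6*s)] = (-s - 3/2)/(s^2*(s + 3)^2)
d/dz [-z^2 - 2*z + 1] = -2*z - 2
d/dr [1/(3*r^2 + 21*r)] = (-2*r - 7)/(3*r^2*(r + 7)^2)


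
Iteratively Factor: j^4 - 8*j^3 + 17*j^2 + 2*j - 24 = (j - 3)*(j^3 - 5*j^2 + 2*j + 8) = (j - 3)*(j + 1)*(j^2 - 6*j + 8) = (j - 4)*(j - 3)*(j + 1)*(j - 2)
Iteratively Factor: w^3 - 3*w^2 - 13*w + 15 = (w + 3)*(w^2 - 6*w + 5) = (w - 5)*(w + 3)*(w - 1)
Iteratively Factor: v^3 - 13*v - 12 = (v + 3)*(v^2 - 3*v - 4) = (v - 4)*(v + 3)*(v + 1)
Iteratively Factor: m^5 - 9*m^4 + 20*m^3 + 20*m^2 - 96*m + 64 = (m - 4)*(m^4 - 5*m^3 + 20*m - 16) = (m - 4)*(m - 1)*(m^3 - 4*m^2 - 4*m + 16) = (m - 4)*(m - 2)*(m - 1)*(m^2 - 2*m - 8) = (m - 4)^2*(m - 2)*(m - 1)*(m + 2)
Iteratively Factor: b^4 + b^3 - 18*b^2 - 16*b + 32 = (b + 2)*(b^3 - b^2 - 16*b + 16) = (b - 1)*(b + 2)*(b^2 - 16) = (b - 4)*(b - 1)*(b + 2)*(b + 4)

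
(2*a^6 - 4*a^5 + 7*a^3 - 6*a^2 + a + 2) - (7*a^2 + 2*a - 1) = 2*a^6 - 4*a^5 + 7*a^3 - 13*a^2 - a + 3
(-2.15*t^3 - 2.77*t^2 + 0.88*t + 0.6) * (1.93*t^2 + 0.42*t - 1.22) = -4.1495*t^5 - 6.2491*t^4 + 3.158*t^3 + 4.907*t^2 - 0.8216*t - 0.732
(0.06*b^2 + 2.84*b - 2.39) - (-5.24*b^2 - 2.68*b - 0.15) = 5.3*b^2 + 5.52*b - 2.24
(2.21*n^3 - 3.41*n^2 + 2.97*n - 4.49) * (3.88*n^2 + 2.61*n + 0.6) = 8.5748*n^5 - 7.4627*n^4 + 3.9495*n^3 - 11.7155*n^2 - 9.9369*n - 2.694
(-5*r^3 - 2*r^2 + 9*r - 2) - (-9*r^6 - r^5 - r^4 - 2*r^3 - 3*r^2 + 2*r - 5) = 9*r^6 + r^5 + r^4 - 3*r^3 + r^2 + 7*r + 3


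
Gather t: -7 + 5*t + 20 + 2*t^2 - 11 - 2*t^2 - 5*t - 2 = 0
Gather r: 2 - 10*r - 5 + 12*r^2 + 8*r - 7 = 12*r^2 - 2*r - 10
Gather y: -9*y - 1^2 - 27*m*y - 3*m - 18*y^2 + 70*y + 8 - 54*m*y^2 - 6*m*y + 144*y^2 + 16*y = -3*m + y^2*(126 - 54*m) + y*(77 - 33*m) + 7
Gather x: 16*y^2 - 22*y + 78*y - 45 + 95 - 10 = 16*y^2 + 56*y + 40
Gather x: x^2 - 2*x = x^2 - 2*x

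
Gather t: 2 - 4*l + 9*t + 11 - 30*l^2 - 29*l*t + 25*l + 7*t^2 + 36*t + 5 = -30*l^2 + 21*l + 7*t^2 + t*(45 - 29*l) + 18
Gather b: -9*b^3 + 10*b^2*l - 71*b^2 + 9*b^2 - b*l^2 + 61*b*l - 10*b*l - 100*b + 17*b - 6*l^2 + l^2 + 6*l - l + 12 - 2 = -9*b^3 + b^2*(10*l - 62) + b*(-l^2 + 51*l - 83) - 5*l^2 + 5*l + 10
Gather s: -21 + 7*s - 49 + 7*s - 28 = 14*s - 98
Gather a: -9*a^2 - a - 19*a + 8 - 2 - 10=-9*a^2 - 20*a - 4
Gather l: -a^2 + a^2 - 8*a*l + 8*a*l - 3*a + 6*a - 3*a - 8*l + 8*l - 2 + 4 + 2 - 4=0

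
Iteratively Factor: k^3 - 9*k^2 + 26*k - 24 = (k - 4)*(k^2 - 5*k + 6) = (k - 4)*(k - 2)*(k - 3)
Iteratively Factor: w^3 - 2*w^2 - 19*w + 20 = (w - 1)*(w^2 - w - 20) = (w - 1)*(w + 4)*(w - 5)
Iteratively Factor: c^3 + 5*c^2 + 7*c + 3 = (c + 1)*(c^2 + 4*c + 3) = (c + 1)^2*(c + 3)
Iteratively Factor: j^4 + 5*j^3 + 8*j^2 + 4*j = (j + 2)*(j^3 + 3*j^2 + 2*j) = (j + 1)*(j + 2)*(j^2 + 2*j) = j*(j + 1)*(j + 2)*(j + 2)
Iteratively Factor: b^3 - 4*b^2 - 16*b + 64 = (b - 4)*(b^2 - 16) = (b - 4)^2*(b + 4)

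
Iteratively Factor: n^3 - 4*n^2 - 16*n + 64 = (n + 4)*(n^2 - 8*n + 16) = (n - 4)*(n + 4)*(n - 4)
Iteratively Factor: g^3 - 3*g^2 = (g)*(g^2 - 3*g) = g*(g - 3)*(g)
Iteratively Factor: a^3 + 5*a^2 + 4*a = (a)*(a^2 + 5*a + 4) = a*(a + 4)*(a + 1)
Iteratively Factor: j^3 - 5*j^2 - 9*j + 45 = (j - 3)*(j^2 - 2*j - 15) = (j - 3)*(j + 3)*(j - 5)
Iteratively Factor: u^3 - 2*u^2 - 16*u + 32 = (u + 4)*(u^2 - 6*u + 8) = (u - 2)*(u + 4)*(u - 4)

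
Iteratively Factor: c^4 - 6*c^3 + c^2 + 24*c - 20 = (c + 2)*(c^3 - 8*c^2 + 17*c - 10) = (c - 1)*(c + 2)*(c^2 - 7*c + 10) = (c - 2)*(c - 1)*(c + 2)*(c - 5)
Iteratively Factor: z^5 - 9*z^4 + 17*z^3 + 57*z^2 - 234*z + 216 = (z - 4)*(z^4 - 5*z^3 - 3*z^2 + 45*z - 54) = (z - 4)*(z - 3)*(z^3 - 2*z^2 - 9*z + 18) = (z - 4)*(z - 3)*(z - 2)*(z^2 - 9) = (z - 4)*(z - 3)^2*(z - 2)*(z + 3)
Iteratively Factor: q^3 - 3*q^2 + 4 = (q + 1)*(q^2 - 4*q + 4) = (q - 2)*(q + 1)*(q - 2)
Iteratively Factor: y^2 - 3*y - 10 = (y - 5)*(y + 2)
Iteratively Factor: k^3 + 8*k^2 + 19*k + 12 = (k + 1)*(k^2 + 7*k + 12) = (k + 1)*(k + 4)*(k + 3)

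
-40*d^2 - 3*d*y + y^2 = (-8*d + y)*(5*d + y)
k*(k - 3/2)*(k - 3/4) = k^3 - 9*k^2/4 + 9*k/8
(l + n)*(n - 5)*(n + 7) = l*n^2 + 2*l*n - 35*l + n^3 + 2*n^2 - 35*n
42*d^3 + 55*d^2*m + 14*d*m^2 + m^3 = (d + m)*(6*d + m)*(7*d + m)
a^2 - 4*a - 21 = (a - 7)*(a + 3)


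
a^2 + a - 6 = (a - 2)*(a + 3)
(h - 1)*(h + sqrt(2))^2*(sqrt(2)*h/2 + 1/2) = sqrt(2)*h^4/2 - sqrt(2)*h^3/2 + 5*h^3/2 - 5*h^2/2 + 2*sqrt(2)*h^2 - 2*sqrt(2)*h + h - 1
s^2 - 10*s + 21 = (s - 7)*(s - 3)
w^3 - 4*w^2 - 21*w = w*(w - 7)*(w + 3)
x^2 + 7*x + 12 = (x + 3)*(x + 4)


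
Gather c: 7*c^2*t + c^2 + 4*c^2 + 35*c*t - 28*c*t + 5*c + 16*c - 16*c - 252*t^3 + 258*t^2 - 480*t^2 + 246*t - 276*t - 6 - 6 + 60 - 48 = c^2*(7*t + 5) + c*(7*t + 5) - 252*t^3 - 222*t^2 - 30*t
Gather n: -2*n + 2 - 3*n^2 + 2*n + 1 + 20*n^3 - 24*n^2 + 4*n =20*n^3 - 27*n^2 + 4*n + 3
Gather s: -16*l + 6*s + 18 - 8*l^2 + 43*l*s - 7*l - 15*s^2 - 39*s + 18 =-8*l^2 - 23*l - 15*s^2 + s*(43*l - 33) + 36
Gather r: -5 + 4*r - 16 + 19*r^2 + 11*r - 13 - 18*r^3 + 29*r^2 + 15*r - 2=-18*r^3 + 48*r^2 + 30*r - 36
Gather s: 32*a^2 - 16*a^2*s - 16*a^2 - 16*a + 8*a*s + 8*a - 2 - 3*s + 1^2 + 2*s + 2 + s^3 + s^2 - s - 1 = 16*a^2 - 8*a + s^3 + s^2 + s*(-16*a^2 + 8*a - 2)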